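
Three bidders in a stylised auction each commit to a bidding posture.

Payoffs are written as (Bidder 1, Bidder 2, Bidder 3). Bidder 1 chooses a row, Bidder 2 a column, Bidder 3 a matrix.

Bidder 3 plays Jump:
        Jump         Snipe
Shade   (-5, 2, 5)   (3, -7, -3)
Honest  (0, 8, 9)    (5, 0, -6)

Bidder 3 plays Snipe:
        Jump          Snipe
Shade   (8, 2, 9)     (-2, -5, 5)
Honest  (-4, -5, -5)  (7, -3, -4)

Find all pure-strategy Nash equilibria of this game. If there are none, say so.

For each strategy profile, look for a profitable unilateral deviation.
(Shade, Jump, Jump): Bidder 1 can switch to Honest (-5 → 0). Not NE.
(Shade, Jump, Snipe): Bidder 1 gets 8, best alternative -4; Bidder 2 gets 2, best alternative -5; Bidder 3 gets 9, best alternative 5. No profitable deviation — NE.
(Shade, Snipe, Jump): Bidder 1 can switch to Honest (3 → 5). Not NE.
(Shade, Snipe, Snipe): Bidder 1 can switch to Honest (-2 → 7). Not NE.
(Honest, Jump, Jump): Bidder 1 gets 0, best alternative -5; Bidder 2 gets 8, best alternative 0; Bidder 3 gets 9, best alternative -5. No profitable deviation — NE.
(Honest, Jump, Snipe): Bidder 1 can switch to Shade (-4 → 8). Not NE.
(Honest, Snipe, Jump): Bidder 2 can switch to Jump (0 → 8). Not NE.
(Honest, Snipe, Snipe): Bidder 1 gets 7, best alternative -2; Bidder 2 gets -3, best alternative -5; Bidder 3 gets -4, best alternative -6. No profitable deviation — NE.

(Shade, Jump, Snipe), (Honest, Jump, Jump), (Honest, Snipe, Snipe)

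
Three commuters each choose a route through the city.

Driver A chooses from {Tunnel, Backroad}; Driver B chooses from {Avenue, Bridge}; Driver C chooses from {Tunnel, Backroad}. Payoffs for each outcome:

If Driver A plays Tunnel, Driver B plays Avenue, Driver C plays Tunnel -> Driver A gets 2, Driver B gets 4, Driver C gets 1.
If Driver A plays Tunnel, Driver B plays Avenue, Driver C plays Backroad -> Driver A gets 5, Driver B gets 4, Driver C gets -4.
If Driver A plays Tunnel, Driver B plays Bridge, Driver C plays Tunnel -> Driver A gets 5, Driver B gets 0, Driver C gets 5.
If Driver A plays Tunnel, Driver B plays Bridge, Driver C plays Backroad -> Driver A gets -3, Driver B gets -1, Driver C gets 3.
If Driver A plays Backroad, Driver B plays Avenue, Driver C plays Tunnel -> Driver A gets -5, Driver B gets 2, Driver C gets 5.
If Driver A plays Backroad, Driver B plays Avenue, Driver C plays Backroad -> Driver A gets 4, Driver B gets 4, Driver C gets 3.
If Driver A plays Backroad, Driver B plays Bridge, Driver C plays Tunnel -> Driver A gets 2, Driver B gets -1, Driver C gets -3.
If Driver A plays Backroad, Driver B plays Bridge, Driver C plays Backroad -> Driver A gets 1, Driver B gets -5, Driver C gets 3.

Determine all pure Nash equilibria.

(Tunnel, Avenue, Tunnel)

Driver A against (Avenue, Tunnel): payoffs 2, -5 → best response Tunnel.
Driver A against (Avenue, Backroad): payoffs 5, 4 → best response Tunnel.
Driver A against (Bridge, Tunnel): payoffs 5, 2 → best response Tunnel.
Driver A against (Bridge, Backroad): payoffs -3, 1 → best response Backroad.
Driver B against (Tunnel, Tunnel): payoffs 4, 0 → best response Avenue.
Driver B against (Tunnel, Backroad): payoffs 4, -1 → best response Avenue.
Driver B against (Backroad, Tunnel): payoffs 2, -1 → best response Avenue.
Driver B against (Backroad, Backroad): payoffs 4, -5 → best response Avenue.
Driver C against (Tunnel, Avenue): payoffs 1, -4 → best response Tunnel.
Driver C against (Tunnel, Bridge): payoffs 5, 3 → best response Tunnel.
Driver C against (Backroad, Avenue): payoffs 5, 3 → best response Tunnel.
Driver C against (Backroad, Bridge): payoffs -3, 3 → best response Backroad.
Mutual best responses: (Tunnel, Avenue, Tunnel).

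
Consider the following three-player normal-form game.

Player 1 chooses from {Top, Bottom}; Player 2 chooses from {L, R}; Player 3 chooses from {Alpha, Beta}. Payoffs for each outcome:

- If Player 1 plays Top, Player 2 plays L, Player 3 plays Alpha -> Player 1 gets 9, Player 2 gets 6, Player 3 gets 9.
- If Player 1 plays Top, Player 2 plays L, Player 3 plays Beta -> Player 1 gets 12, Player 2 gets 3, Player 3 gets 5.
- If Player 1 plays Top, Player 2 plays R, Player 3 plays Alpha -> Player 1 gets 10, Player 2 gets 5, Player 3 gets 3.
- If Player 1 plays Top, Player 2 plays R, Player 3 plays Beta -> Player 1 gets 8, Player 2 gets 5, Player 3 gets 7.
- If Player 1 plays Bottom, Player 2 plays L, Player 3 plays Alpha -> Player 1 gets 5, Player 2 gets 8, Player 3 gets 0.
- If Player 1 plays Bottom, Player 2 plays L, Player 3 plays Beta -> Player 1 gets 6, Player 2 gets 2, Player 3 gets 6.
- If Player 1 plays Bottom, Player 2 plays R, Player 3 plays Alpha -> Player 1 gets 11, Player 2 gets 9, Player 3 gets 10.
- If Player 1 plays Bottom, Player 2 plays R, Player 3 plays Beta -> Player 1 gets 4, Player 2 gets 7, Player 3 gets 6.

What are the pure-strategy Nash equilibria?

Pure-strategy Nash equilibria: (Top, L, Alpha), (Top, R, Beta), (Bottom, R, Alpha)

Player 1 against (L, Alpha): payoffs 9, 5 → best response Top.
Player 1 against (L, Beta): payoffs 12, 6 → best response Top.
Player 1 against (R, Alpha): payoffs 10, 11 → best response Bottom.
Player 1 against (R, Beta): payoffs 8, 4 → best response Top.
Player 2 against (Top, Alpha): payoffs 6, 5 → best response L.
Player 2 against (Top, Beta): payoffs 3, 5 → best response R.
Player 2 against (Bottom, Alpha): payoffs 8, 9 → best response R.
Player 2 against (Bottom, Beta): payoffs 2, 7 → best response R.
Player 3 against (Top, L): payoffs 9, 5 → best response Alpha.
Player 3 against (Top, R): payoffs 3, 7 → best response Beta.
Player 3 against (Bottom, L): payoffs 0, 6 → best response Beta.
Player 3 against (Bottom, R): payoffs 10, 6 → best response Alpha.
Mutual best responses: (Top, L, Alpha); (Top, R, Beta); (Bottom, R, Alpha).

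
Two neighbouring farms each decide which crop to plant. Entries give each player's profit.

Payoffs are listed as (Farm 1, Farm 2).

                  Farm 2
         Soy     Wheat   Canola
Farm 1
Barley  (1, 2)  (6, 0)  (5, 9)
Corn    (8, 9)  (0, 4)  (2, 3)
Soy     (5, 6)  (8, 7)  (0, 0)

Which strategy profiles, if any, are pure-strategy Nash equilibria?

Pure-strategy Nash equilibria: (Barley, Canola); (Corn, Soy); (Soy, Wheat)

For each player, find the best response to each opponent profile; mutual best responses are the pure NE.
Farm 1 against Soy: payoffs 1, 8, 5 → best response Corn.
Farm 1 against Wheat: payoffs 6, 0, 8 → best response Soy.
Farm 1 against Canola: payoffs 5, 2, 0 → best response Barley.
Farm 2 against Barley: payoffs 2, 0, 9 → best response Canola.
Farm 2 against Corn: payoffs 9, 4, 3 → best response Soy.
Farm 2 against Soy: payoffs 6, 7, 0 → best response Wheat.
Mutual best responses: (Barley, Canola); (Corn, Soy); (Soy, Wheat).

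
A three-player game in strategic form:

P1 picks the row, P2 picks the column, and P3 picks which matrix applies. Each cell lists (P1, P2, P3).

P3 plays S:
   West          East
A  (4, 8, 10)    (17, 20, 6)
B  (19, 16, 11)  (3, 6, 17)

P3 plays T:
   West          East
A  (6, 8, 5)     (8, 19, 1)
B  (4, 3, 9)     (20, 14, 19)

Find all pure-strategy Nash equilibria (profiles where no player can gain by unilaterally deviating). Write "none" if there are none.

Mark each player's best response to every combination of opponents' strategies; a profile where every player is best-responding is a pure Nash equilibrium.
P1 against (West, S): payoffs 4, 19 → best response B.
P1 against (West, T): payoffs 6, 4 → best response A.
P1 against (East, S): payoffs 17, 3 → best response A.
P1 against (East, T): payoffs 8, 20 → best response B.
P2 against (A, S): payoffs 8, 20 → best response East.
P2 against (A, T): payoffs 8, 19 → best response East.
P2 against (B, S): payoffs 16, 6 → best response West.
P2 against (B, T): payoffs 3, 14 → best response East.
P3 against (A, West): payoffs 10, 5 → best response S.
P3 against (A, East): payoffs 6, 1 → best response S.
P3 against (B, West): payoffs 11, 9 → best response S.
P3 against (B, East): payoffs 17, 19 → best response T.
Mutual best responses: (A, East, S); (B, West, S); (B, East, T).

(A, East, S) and (B, West, S) and (B, East, T)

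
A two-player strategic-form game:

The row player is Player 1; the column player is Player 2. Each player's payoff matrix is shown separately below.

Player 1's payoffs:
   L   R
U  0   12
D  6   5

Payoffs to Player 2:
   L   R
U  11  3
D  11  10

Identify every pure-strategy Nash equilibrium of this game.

For each player, find the best response to each opponent profile; mutual best responses are the pure NE.
Player 1 against L: payoffs 0, 6 → best response D.
Player 1 against R: payoffs 12, 5 → best response U.
Player 2 against U: payoffs 11, 3 → best response L.
Player 2 against D: payoffs 11, 10 → best response L.
Mutual best responses: (D, L).

Pure NE: (D, L)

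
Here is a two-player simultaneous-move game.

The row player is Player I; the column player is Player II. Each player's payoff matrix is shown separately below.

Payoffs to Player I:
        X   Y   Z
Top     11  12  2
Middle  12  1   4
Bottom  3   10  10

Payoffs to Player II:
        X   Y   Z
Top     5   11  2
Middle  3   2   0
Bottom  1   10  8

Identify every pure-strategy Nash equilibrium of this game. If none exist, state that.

(Top, X): Player I can switch to Middle (11 → 12). Not NE.
(Top, Y): Player I gets 12, best alternative 10; Player II gets 11, best alternative 5. No profitable deviation — NE.
(Top, Z): Player I can switch to Middle (2 → 4). Not NE.
(Middle, X): Player I gets 12, best alternative 11; Player II gets 3, best alternative 2. No profitable deviation — NE.
(Middle, Y): Player I can switch to Top (1 → 12). Not NE.
(Middle, Z): Player I can switch to Bottom (4 → 10). Not NE.
(Bottom, X): Player I can switch to Top (3 → 11). Not NE.
(Bottom, Y): Player I can switch to Top (10 → 12). Not NE.
(Bottom, Z): Player II can switch to Y (8 → 10). Not NE.

(Top, Y) and (Middle, X)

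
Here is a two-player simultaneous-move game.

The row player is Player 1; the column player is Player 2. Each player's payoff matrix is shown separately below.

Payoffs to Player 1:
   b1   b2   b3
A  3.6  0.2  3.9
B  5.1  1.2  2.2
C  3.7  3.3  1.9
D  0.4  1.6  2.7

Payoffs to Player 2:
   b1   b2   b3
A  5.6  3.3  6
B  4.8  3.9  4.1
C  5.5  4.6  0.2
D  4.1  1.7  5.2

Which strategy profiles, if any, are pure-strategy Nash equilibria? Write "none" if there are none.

Check each profile: it is a Nash equilibrium iff no player can strictly gain by switching unilaterally.
(A, b1): Player 1 can switch to B (3.6 → 5.1). Not NE.
(A, b2): Player 1 can switch to B (0.2 → 1.2). Not NE.
(A, b3): Player 1 gets 3.9, best alternative 2.7; Player 2 gets 6, best alternative 5.6. No profitable deviation — NE.
(B, b1): Player 1 gets 5.1, best alternative 3.7; Player 2 gets 4.8, best alternative 4.1. No profitable deviation — NE.
(B, b2): Player 1 can switch to C (1.2 → 3.3). Not NE.
(B, b3): Player 1 can switch to A (2.2 → 3.9). Not NE.
(C, b1): Player 1 can switch to B (3.7 → 5.1). Not NE.
(C, b2): Player 2 can switch to b1 (4.6 → 5.5). Not NE.
(C, b3): Player 1 can switch to A (1.9 → 3.9). Not NE.
(D, b1): Player 1 can switch to A (0.4 → 3.6). Not NE.
(D, b2): Player 1 can switch to C (1.6 → 3.3). Not NE.
(D, b3): Player 1 can switch to A (2.7 → 3.9). Not NE.

(A, b3); (B, b1)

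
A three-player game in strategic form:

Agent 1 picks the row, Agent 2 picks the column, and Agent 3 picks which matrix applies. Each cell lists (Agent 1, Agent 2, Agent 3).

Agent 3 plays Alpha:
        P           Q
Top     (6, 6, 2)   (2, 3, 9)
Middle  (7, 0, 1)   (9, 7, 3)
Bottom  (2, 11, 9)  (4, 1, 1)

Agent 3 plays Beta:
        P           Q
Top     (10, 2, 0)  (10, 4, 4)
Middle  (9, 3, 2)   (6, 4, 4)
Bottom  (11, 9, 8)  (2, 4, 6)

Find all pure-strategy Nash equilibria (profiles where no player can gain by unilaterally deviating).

No pure-strategy Nash equilibrium.

(Top, P, Alpha): Agent 1 can switch to Middle (6 → 7). Not NE.
(Top, P, Beta): Agent 1 can switch to Bottom (10 → 11). Not NE.
(Top, Q, Alpha): Agent 1 can switch to Middle (2 → 9). Not NE.
(Top, Q, Beta): Agent 3 can switch to Alpha (4 → 9). Not NE.
(Middle, P, Alpha): Agent 2 can switch to Q (0 → 7). Not NE.
(Middle, P, Beta): Agent 1 can switch to Top (9 → 10). Not NE.
(Middle, Q, Alpha): Agent 3 can switch to Beta (3 → 4). Not NE.
(Middle, Q, Beta): Agent 1 can switch to Top (6 → 10). Not NE.
(Bottom, P, Alpha): Agent 1 can switch to Top (2 → 6). Not NE.
(Bottom, P, Beta): Agent 3 can switch to Alpha (8 → 9). Not NE.
(Bottom, Q, Alpha): Agent 1 can switch to Middle (4 → 9). Not NE.
(Bottom, Q, Beta): Agent 1 can switch to Top (2 → 10). Not NE.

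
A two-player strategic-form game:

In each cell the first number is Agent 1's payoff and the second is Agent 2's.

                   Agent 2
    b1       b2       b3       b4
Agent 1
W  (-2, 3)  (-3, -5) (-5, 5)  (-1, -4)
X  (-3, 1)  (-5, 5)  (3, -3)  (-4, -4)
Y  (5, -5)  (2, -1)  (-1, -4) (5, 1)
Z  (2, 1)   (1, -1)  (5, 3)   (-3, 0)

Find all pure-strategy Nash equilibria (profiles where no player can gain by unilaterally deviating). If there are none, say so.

(Y, b4); (Z, b3)

For each player, find the best response to each opponent profile; mutual best responses are the pure NE.
Agent 1 against b1: payoffs -2, -3, 5, 2 → best response Y.
Agent 1 against b2: payoffs -3, -5, 2, 1 → best response Y.
Agent 1 against b3: payoffs -5, 3, -1, 5 → best response Z.
Agent 1 against b4: payoffs -1, -4, 5, -3 → best response Y.
Agent 2 against W: payoffs 3, -5, 5, -4 → best response b3.
Agent 2 against X: payoffs 1, 5, -3, -4 → best response b2.
Agent 2 against Y: payoffs -5, -1, -4, 1 → best response b4.
Agent 2 against Z: payoffs 1, -1, 3, 0 → best response b3.
Mutual best responses: (Y, b4); (Z, b3).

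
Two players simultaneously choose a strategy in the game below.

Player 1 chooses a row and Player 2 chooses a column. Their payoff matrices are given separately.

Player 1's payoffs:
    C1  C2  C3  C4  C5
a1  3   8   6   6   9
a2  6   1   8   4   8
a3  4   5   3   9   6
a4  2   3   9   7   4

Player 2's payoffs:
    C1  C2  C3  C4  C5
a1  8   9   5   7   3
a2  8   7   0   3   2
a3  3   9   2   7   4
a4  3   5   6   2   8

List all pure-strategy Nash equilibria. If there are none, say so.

(a1, C2); (a2, C1)

Player 1 against C1: payoffs 3, 6, 4, 2 → best response a2.
Player 1 against C2: payoffs 8, 1, 5, 3 → best response a1.
Player 1 against C3: payoffs 6, 8, 3, 9 → best response a4.
Player 1 against C4: payoffs 6, 4, 9, 7 → best response a3.
Player 1 against C5: payoffs 9, 8, 6, 4 → best response a1.
Player 2 against a1: payoffs 8, 9, 5, 7, 3 → best response C2.
Player 2 against a2: payoffs 8, 7, 0, 3, 2 → best response C1.
Player 2 against a3: payoffs 3, 9, 2, 7, 4 → best response C2.
Player 2 against a4: payoffs 3, 5, 6, 2, 8 → best response C5.
Mutual best responses: (a1, C2); (a2, C1).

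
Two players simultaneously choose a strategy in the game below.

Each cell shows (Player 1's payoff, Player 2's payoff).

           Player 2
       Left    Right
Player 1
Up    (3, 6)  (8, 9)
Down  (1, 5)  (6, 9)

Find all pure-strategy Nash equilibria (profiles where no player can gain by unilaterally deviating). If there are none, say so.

Mark each player's best response to every combination of opponents' strategies; a profile where every player is best-responding is a pure Nash equilibrium.
Player 1 against Left: payoffs 3, 1 → best response Up.
Player 1 against Right: payoffs 8, 6 → best response Up.
Player 2 against Up: payoffs 6, 9 → best response Right.
Player 2 against Down: payoffs 5, 9 → best response Right.
Mutual best responses: (Up, Right).

The unique pure-strategy Nash equilibrium is (Up, Right).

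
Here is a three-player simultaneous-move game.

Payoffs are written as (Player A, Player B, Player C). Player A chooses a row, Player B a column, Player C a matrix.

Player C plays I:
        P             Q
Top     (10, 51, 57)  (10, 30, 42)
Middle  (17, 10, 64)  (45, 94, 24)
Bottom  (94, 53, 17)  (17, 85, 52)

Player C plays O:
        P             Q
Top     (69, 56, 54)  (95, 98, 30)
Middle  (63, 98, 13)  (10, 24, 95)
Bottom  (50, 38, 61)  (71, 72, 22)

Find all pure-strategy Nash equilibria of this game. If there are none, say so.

No pure-strategy Nash equilibrium.

Player A against (P, I): payoffs 10, 17, 94 → best response Bottom.
Player A against (P, O): payoffs 69, 63, 50 → best response Top.
Player A against (Q, I): payoffs 10, 45, 17 → best response Middle.
Player A against (Q, O): payoffs 95, 10, 71 → best response Top.
Player B against (Top, I): payoffs 51, 30 → best response P.
Player B against (Top, O): payoffs 56, 98 → best response Q.
Player B against (Middle, I): payoffs 10, 94 → best response Q.
Player B against (Middle, O): payoffs 98, 24 → best response P.
Player B against (Bottom, I): payoffs 53, 85 → best response Q.
Player B against (Bottom, O): payoffs 38, 72 → best response Q.
Player C against (Top, P): payoffs 57, 54 → best response I.
Player C against (Top, Q): payoffs 42, 30 → best response I.
Player C against (Middle, P): payoffs 64, 13 → best response I.
Player C against (Middle, Q): payoffs 24, 95 → best response O.
Player C against (Bottom, P): payoffs 17, 61 → best response O.
Player C against (Bottom, Q): payoffs 52, 22 → best response I.
No profile is a mutual best response for all players.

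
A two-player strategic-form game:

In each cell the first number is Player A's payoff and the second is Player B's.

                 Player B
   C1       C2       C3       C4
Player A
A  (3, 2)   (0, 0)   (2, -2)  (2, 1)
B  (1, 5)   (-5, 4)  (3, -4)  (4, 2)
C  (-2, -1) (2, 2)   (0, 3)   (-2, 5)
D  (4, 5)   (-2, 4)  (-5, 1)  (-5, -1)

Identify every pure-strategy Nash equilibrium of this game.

Pure NE: (D, C1)

Player A against C1: payoffs 3, 1, -2, 4 → best response D.
Player A against C2: payoffs 0, -5, 2, -2 → best response C.
Player A against C3: payoffs 2, 3, 0, -5 → best response B.
Player A against C4: payoffs 2, 4, -2, -5 → best response B.
Player B against A: payoffs 2, 0, -2, 1 → best response C1.
Player B against B: payoffs 5, 4, -4, 2 → best response C1.
Player B against C: payoffs -1, 2, 3, 5 → best response C4.
Player B against D: payoffs 5, 4, 1, -1 → best response C1.
Mutual best responses: (D, C1).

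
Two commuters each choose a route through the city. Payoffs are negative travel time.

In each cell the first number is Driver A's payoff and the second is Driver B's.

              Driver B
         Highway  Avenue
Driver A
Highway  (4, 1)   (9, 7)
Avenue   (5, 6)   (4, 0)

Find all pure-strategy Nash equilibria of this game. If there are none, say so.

(Highway, Avenue), (Avenue, Highway)

(Highway, Highway): Driver A can switch to Avenue (4 → 5). Not NE.
(Highway, Avenue): Driver A gets 9, best alternative 4; Driver B gets 7, best alternative 1. No profitable deviation — NE.
(Avenue, Highway): Driver A gets 5, best alternative 4; Driver B gets 6, best alternative 0. No profitable deviation — NE.
(Avenue, Avenue): Driver A can switch to Highway (4 → 9). Not NE.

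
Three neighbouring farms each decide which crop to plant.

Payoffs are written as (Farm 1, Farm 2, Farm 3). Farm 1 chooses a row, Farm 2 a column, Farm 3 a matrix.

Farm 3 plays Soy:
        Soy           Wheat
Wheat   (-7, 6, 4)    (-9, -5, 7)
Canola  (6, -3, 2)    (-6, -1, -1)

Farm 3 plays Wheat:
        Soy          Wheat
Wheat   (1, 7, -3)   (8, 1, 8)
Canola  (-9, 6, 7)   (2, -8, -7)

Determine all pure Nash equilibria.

Pure NE: (Canola, Wheat, Soy)

Mark each player's best response to every combination of opponents' strategies; a profile where every player is best-responding is a pure Nash equilibrium.
Farm 1 against (Soy, Soy): payoffs -7, 6 → best response Canola.
Farm 1 against (Soy, Wheat): payoffs 1, -9 → best response Wheat.
Farm 1 against (Wheat, Soy): payoffs -9, -6 → best response Canola.
Farm 1 against (Wheat, Wheat): payoffs 8, 2 → best response Wheat.
Farm 2 against (Wheat, Soy): payoffs 6, -5 → best response Soy.
Farm 2 against (Wheat, Wheat): payoffs 7, 1 → best response Soy.
Farm 2 against (Canola, Soy): payoffs -3, -1 → best response Wheat.
Farm 2 against (Canola, Wheat): payoffs 6, -8 → best response Soy.
Farm 3 against (Wheat, Soy): payoffs 4, -3 → best response Soy.
Farm 3 against (Wheat, Wheat): payoffs 7, 8 → best response Wheat.
Farm 3 against (Canola, Soy): payoffs 2, 7 → best response Wheat.
Farm 3 against (Canola, Wheat): payoffs -1, -7 → best response Soy.
Mutual best responses: (Canola, Wheat, Soy).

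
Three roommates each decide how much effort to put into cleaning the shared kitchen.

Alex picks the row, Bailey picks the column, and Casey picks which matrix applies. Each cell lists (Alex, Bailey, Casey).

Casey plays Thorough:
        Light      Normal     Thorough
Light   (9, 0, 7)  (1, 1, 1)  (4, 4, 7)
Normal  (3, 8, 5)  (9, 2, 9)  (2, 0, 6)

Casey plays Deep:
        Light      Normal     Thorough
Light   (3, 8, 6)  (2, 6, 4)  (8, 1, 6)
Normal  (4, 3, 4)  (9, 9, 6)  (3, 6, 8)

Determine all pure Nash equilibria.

For each strategy profile, look for a profitable unilateral deviation.
(Light, Light, Thorough): Bailey can switch to Normal (0 → 1). Not NE.
(Light, Light, Deep): Alex can switch to Normal (3 → 4). Not NE.
(Light, Normal, Thorough): Alex can switch to Normal (1 → 9). Not NE.
(Light, Normal, Deep): Alex can switch to Normal (2 → 9). Not NE.
(Light, Thorough, Thorough): Alex gets 4, best alternative 2; Bailey gets 4, best alternative 1; Casey gets 7, best alternative 6. No profitable deviation — NE.
(Light, Thorough, Deep): Bailey can switch to Light (1 → 8). Not NE.
(Normal, Light, Thorough): Alex can switch to Light (3 → 9). Not NE.
(The remaining 5 profiles each have a profitable deviation by the same check.)

(Light, Thorough, Thorough)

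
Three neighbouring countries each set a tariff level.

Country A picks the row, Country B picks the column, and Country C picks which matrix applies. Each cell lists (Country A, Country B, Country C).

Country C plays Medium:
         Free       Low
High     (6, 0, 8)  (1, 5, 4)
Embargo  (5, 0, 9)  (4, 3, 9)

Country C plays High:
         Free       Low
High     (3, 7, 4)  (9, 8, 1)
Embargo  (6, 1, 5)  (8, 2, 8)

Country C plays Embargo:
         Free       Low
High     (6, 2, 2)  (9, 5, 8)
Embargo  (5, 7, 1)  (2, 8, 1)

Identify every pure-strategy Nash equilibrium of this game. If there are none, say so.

Pure-strategy Nash equilibria: (High, Low, Embargo); (Embargo, Low, Medium)

(High, Free, Medium): Country B can switch to Low (0 → 5). Not NE.
(High, Free, High): Country A can switch to Embargo (3 → 6). Not NE.
(High, Free, Embargo): Country B can switch to Low (2 → 5). Not NE.
(High, Low, Medium): Country A can switch to Embargo (1 → 4). Not NE.
(High, Low, High): Country C can switch to Medium (1 → 4). Not NE.
(High, Low, Embargo): Country A gets 9, best alternative 2; Country B gets 5, best alternative 2; Country C gets 8, best alternative 4. No profitable deviation — NE.
(Embargo, Free, Medium): Country A can switch to High (5 → 6). Not NE.
(Embargo, Free, High): Country B can switch to Low (1 → 2). Not NE.
(Embargo, Free, Embargo): Country A can switch to High (5 → 6). Not NE.
(Embargo, Low, Medium): Country A gets 4, best alternative 1; Country B gets 3, best alternative 0; Country C gets 9, best alternative 8. No profitable deviation — NE.
(The remaining 2 profiles each have a profitable deviation by the same check.)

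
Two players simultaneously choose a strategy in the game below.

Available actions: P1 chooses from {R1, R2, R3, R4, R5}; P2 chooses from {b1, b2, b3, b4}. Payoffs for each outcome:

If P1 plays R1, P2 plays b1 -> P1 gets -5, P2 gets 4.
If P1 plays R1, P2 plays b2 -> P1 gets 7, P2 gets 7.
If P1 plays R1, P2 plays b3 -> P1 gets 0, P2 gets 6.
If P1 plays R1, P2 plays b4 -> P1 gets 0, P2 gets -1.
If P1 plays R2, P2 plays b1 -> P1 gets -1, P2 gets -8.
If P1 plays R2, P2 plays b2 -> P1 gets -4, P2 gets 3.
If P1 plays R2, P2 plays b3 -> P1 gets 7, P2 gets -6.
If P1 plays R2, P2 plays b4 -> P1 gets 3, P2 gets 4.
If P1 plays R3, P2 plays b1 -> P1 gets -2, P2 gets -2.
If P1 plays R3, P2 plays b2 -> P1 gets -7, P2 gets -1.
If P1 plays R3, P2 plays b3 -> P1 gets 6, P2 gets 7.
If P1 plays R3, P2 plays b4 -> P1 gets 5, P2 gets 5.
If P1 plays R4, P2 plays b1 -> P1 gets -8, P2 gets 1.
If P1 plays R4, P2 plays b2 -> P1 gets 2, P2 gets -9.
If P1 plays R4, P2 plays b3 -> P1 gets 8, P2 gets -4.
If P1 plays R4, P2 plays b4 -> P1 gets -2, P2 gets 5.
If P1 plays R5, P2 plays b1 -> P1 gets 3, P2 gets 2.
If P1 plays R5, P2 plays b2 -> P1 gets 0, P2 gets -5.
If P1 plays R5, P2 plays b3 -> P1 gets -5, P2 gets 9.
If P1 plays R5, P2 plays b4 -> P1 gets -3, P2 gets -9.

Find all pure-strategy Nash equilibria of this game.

P1 against b1: payoffs -5, -1, -2, -8, 3 → best response R5.
P1 against b2: payoffs 7, -4, -7, 2, 0 → best response R1.
P1 against b3: payoffs 0, 7, 6, 8, -5 → best response R4.
P1 against b4: payoffs 0, 3, 5, -2, -3 → best response R3.
P2 against R1: payoffs 4, 7, 6, -1 → best response b2.
P2 against R2: payoffs -8, 3, -6, 4 → best response b4.
P2 against R3: payoffs -2, -1, 7, 5 → best response b3.
P2 against R4: payoffs 1, -9, -4, 5 → best response b4.
P2 against R5: payoffs 2, -5, 9, -9 → best response b3.
Mutual best responses: (R1, b2).

The unique pure-strategy Nash equilibrium is (R1, b2).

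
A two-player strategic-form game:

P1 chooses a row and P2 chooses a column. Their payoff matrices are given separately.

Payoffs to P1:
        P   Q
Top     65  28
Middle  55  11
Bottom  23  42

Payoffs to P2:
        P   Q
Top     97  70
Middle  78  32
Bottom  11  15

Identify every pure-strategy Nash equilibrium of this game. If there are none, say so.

Pure-strategy Nash equilibria: (Top, P), (Bottom, Q)

For each player, find the best response to each opponent profile; mutual best responses are the pure NE.
P1 against P: payoffs 65, 55, 23 → best response Top.
P1 against Q: payoffs 28, 11, 42 → best response Bottom.
P2 against Top: payoffs 97, 70 → best response P.
P2 against Middle: payoffs 78, 32 → best response P.
P2 against Bottom: payoffs 11, 15 → best response Q.
Mutual best responses: (Top, P); (Bottom, Q).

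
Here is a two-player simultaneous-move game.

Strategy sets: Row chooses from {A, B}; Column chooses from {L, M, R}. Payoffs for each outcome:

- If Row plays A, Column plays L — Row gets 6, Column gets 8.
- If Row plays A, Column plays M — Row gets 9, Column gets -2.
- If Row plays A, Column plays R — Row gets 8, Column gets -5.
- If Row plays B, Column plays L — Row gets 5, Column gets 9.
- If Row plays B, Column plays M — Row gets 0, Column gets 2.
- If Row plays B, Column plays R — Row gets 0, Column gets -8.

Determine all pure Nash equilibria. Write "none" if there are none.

Pure NE: (A, L)

Row against L: payoffs 6, 5 → best response A.
Row against M: payoffs 9, 0 → best response A.
Row against R: payoffs 8, 0 → best response A.
Column against A: payoffs 8, -2, -5 → best response L.
Column against B: payoffs 9, 2, -8 → best response L.
Mutual best responses: (A, L).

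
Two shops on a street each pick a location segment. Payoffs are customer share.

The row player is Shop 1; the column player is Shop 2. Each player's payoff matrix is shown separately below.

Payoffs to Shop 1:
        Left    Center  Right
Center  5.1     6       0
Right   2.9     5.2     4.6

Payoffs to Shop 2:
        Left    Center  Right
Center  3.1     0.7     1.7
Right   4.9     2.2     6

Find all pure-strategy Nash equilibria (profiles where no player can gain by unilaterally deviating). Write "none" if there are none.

For each strategy profile, look for a profitable unilateral deviation.
(Center, Left): Shop 1 gets 5.1, best alternative 2.9; Shop 2 gets 3.1, best alternative 1.7. No profitable deviation — NE.
(Center, Center): Shop 2 can switch to Left (0.7 → 3.1). Not NE.
(Center, Right): Shop 1 can switch to Right (0 → 4.6). Not NE.
(Right, Left): Shop 1 can switch to Center (2.9 → 5.1). Not NE.
(Right, Center): Shop 1 can switch to Center (5.2 → 6). Not NE.
(Right, Right): Shop 1 gets 4.6, best alternative 0; Shop 2 gets 6, best alternative 4.9. No profitable deviation — NE.

Pure-strategy Nash equilibria: (Center, Left); (Right, Right)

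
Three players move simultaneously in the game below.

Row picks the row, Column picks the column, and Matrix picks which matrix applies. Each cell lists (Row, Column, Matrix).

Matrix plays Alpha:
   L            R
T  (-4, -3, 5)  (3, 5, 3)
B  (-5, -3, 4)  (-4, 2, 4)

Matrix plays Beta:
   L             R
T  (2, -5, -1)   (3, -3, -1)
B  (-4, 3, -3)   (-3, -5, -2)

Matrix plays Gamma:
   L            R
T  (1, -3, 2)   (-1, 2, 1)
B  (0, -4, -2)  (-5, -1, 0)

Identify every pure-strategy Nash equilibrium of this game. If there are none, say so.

The unique pure-strategy Nash equilibrium is (T, R, Alpha).

For each player, find the best response to each opponent profile; mutual best responses are the pure NE.
Row against (L, Alpha): payoffs -4, -5 → best response T.
Row against (L, Beta): payoffs 2, -4 → best response T.
Row against (L, Gamma): payoffs 1, 0 → best response T.
Row against (R, Alpha): payoffs 3, -4 → best response T.
Row against (R, Beta): payoffs 3, -3 → best response T.
Row against (R, Gamma): payoffs -1, -5 → best response T.
Column against (T, Alpha): payoffs -3, 5 → best response R.
Column against (T, Beta): payoffs -5, -3 → best response R.
Column against (T, Gamma): payoffs -3, 2 → best response R.
Column against (B, Alpha): payoffs -3, 2 → best response R.
Column against (B, Beta): payoffs 3, -5 → best response L.
Column against (B, Gamma): payoffs -4, -1 → best response R.
Matrix against (T, L): payoffs 5, -1, 2 → best response Alpha.
Matrix against (T, R): payoffs 3, -1, 1 → best response Alpha.
Matrix against (B, L): payoffs 4, -3, -2 → best response Alpha.
Matrix against (B, R): payoffs 4, -2, 0 → best response Alpha.
Mutual best responses: (T, R, Alpha).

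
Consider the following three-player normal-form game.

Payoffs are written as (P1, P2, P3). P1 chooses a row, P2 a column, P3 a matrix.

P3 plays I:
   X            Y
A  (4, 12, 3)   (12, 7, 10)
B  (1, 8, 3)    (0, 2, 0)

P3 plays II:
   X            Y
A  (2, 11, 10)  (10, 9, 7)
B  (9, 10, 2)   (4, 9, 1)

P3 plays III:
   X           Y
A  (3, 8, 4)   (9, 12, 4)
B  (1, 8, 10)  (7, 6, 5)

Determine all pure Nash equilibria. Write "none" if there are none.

No pure-strategy Nash equilibrium.

For each strategy profile, look for a profitable unilateral deviation.
(A, X, I): P3 can switch to II (3 → 10). Not NE.
(A, X, II): P1 can switch to B (2 → 9). Not NE.
(A, X, III): P2 can switch to Y (8 → 12). Not NE.
(A, Y, I): P2 can switch to X (7 → 12). Not NE.
(A, Y, II): P2 can switch to X (9 → 11). Not NE.
(A, Y, III): P3 can switch to I (4 → 10). Not NE.
(The remaining 6 profiles each have a profitable deviation by the same check.)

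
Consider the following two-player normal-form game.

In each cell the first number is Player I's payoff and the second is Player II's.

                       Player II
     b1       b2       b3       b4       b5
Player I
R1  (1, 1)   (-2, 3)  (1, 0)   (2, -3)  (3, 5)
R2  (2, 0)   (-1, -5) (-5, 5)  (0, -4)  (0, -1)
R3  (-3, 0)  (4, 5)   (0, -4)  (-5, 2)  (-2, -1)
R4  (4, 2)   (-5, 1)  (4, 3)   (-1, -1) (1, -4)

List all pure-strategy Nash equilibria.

(R1, b1): Player I can switch to R2 (1 → 2). Not NE.
(R1, b2): Player I can switch to R2 (-2 → -1). Not NE.
(R1, b3): Player I can switch to R4 (1 → 4). Not NE.
(R1, b4): Player II can switch to b1 (-3 → 1). Not NE.
(R1, b5): Player I gets 3, best alternative 1; Player II gets 5, best alternative 3. No profitable deviation — NE.
(R2, b1): Player I can switch to R4 (2 → 4). Not NE.
(R2, b2): Player I can switch to R3 (-1 → 4). Not NE.
(R2, b3): Player I can switch to R1 (-5 → 1). Not NE.
(R2, b4): Player I can switch to R1 (0 → 2). Not NE.
(R2, b5): Player I can switch to R1 (0 → 3). Not NE.
(R3, b1): Player I can switch to R1 (-3 → 1). Not NE.
(R3, b2): Player I gets 4, best alternative -1; Player II gets 5, best alternative 2. No profitable deviation — NE.
(R4, b3): Player I gets 4, best alternative 1; Player II gets 3, best alternative 2. No profitable deviation — NE.
(The remaining 7 profiles each have a profitable deviation by the same check.)

Pure-strategy Nash equilibria: (R1, b5) and (R3, b2) and (R4, b3)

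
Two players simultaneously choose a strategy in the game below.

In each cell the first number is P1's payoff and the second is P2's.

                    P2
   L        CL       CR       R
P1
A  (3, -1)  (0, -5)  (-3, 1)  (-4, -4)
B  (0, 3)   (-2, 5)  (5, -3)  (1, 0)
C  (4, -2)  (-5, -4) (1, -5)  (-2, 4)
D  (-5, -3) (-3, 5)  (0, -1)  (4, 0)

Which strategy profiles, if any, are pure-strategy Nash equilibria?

This game has no pure Nash equilibrium.

(A, L): P1 can switch to C (3 → 4). Not NE.
(A, CL): P2 can switch to L (-5 → -1). Not NE.
(A, CR): P1 can switch to B (-3 → 5). Not NE.
(A, R): P1 can switch to B (-4 → 1). Not NE.
(B, L): P1 can switch to A (0 → 3). Not NE.
(B, CL): P1 can switch to A (-2 → 0). Not NE.
(The remaining 10 profiles each have a profitable deviation by the same check.)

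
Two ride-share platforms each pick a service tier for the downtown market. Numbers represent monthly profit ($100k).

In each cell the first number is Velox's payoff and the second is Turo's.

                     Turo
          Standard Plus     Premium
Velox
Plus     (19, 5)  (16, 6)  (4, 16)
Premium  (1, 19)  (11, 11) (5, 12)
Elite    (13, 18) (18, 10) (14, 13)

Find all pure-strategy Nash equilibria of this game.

Velox against Standard: payoffs 19, 1, 13 → best response Plus.
Velox against Plus: payoffs 16, 11, 18 → best response Elite.
Velox against Premium: payoffs 4, 5, 14 → best response Elite.
Turo against Plus: payoffs 5, 6, 16 → best response Premium.
Turo against Premium: payoffs 19, 11, 12 → best response Standard.
Turo against Elite: payoffs 18, 10, 13 → best response Standard.
No profile is a mutual best response for all players.

There is no pure-strategy Nash equilibrium.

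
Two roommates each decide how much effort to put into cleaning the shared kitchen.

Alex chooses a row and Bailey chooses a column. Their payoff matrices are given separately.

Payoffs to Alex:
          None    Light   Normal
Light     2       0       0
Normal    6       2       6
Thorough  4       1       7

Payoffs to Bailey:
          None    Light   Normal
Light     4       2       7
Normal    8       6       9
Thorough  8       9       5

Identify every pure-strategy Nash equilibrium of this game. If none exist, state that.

There is no pure-strategy Nash equilibrium.

Alex against None: payoffs 2, 6, 4 → best response Normal.
Alex against Light: payoffs 0, 2, 1 → best response Normal.
Alex against Normal: payoffs 0, 6, 7 → best response Thorough.
Bailey against Light: payoffs 4, 2, 7 → best response Normal.
Bailey against Normal: payoffs 8, 6, 9 → best response Normal.
Bailey against Thorough: payoffs 8, 9, 5 → best response Light.
No profile is a mutual best response for all players.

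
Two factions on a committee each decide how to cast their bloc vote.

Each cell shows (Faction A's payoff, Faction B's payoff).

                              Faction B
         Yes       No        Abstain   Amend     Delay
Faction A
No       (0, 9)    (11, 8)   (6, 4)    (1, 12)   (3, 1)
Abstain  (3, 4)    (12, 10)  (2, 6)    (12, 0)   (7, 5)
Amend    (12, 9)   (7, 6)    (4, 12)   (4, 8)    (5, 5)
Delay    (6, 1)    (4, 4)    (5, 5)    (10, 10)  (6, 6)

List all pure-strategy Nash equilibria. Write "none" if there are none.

The unique pure-strategy Nash equilibrium is (Abstain, No).

Faction A against Yes: payoffs 0, 3, 12, 6 → best response Amend.
Faction A against No: payoffs 11, 12, 7, 4 → best response Abstain.
Faction A against Abstain: payoffs 6, 2, 4, 5 → best response No.
Faction A against Amend: payoffs 1, 12, 4, 10 → best response Abstain.
Faction A against Delay: payoffs 3, 7, 5, 6 → best response Abstain.
Faction B against No: payoffs 9, 8, 4, 12, 1 → best response Amend.
Faction B against Abstain: payoffs 4, 10, 6, 0, 5 → best response No.
Faction B against Amend: payoffs 9, 6, 12, 8, 5 → best response Abstain.
Faction B against Delay: payoffs 1, 4, 5, 10, 6 → best response Amend.
Mutual best responses: (Abstain, No).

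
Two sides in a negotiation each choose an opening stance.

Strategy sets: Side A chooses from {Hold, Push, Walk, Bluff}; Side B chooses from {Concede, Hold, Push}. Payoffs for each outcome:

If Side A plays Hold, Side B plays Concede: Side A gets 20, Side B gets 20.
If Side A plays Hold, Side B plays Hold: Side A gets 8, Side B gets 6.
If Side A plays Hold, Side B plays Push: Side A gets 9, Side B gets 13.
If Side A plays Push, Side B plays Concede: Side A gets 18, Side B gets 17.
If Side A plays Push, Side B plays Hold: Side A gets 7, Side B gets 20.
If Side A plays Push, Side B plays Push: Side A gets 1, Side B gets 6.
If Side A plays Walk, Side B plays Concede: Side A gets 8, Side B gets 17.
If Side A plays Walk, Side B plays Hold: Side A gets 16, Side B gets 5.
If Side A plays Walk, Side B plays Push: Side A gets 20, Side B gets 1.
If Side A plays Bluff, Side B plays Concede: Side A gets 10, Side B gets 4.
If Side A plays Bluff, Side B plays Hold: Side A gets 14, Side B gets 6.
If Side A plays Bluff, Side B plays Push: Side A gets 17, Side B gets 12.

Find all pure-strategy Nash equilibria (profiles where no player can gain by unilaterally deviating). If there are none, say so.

(Hold, Concede)

For each player, find the best response to each opponent profile; mutual best responses are the pure NE.
Side A against Concede: payoffs 20, 18, 8, 10 → best response Hold.
Side A against Hold: payoffs 8, 7, 16, 14 → best response Walk.
Side A against Push: payoffs 9, 1, 20, 17 → best response Walk.
Side B against Hold: payoffs 20, 6, 13 → best response Concede.
Side B against Push: payoffs 17, 20, 6 → best response Hold.
Side B against Walk: payoffs 17, 5, 1 → best response Concede.
Side B against Bluff: payoffs 4, 6, 12 → best response Push.
Mutual best responses: (Hold, Concede).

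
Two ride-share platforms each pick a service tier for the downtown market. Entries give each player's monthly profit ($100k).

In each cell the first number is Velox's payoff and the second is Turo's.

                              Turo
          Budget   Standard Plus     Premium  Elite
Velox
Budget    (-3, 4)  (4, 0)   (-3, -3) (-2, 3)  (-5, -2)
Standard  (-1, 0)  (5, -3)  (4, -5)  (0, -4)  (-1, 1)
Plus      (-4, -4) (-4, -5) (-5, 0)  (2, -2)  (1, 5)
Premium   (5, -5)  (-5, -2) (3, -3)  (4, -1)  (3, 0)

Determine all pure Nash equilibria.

(Premium, Elite)

Velox against Budget: payoffs -3, -1, -4, 5 → best response Premium.
Velox against Standard: payoffs 4, 5, -4, -5 → best response Standard.
Velox against Plus: payoffs -3, 4, -5, 3 → best response Standard.
Velox against Premium: payoffs -2, 0, 2, 4 → best response Premium.
Velox against Elite: payoffs -5, -1, 1, 3 → best response Premium.
Turo against Budget: payoffs 4, 0, -3, 3, -2 → best response Budget.
Turo against Standard: payoffs 0, -3, -5, -4, 1 → best response Elite.
Turo against Plus: payoffs -4, -5, 0, -2, 5 → best response Elite.
Turo against Premium: payoffs -5, -2, -3, -1, 0 → best response Elite.
Mutual best responses: (Premium, Elite).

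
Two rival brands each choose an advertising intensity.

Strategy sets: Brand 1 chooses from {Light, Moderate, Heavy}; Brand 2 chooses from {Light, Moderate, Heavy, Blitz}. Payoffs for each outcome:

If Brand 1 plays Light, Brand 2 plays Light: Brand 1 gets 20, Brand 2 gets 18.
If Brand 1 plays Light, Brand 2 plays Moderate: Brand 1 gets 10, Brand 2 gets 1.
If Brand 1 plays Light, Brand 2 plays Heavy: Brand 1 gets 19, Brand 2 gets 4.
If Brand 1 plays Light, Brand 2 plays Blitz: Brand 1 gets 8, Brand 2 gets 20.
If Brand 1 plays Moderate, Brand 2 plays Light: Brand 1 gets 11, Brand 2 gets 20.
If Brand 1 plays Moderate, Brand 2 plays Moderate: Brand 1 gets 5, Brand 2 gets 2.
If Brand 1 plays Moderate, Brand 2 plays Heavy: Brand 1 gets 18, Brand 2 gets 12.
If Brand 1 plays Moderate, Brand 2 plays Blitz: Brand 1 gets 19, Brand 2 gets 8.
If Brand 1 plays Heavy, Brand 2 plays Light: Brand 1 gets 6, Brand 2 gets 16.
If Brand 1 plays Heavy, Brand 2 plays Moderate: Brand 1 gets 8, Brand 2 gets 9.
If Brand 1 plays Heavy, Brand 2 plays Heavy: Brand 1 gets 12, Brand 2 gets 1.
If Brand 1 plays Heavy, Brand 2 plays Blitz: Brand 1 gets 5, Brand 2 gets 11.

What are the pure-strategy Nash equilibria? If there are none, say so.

No pure-strategy Nash equilibrium.

For each player, find the best response to each opponent profile; mutual best responses are the pure NE.
Brand 1 against Light: payoffs 20, 11, 6 → best response Light.
Brand 1 against Moderate: payoffs 10, 5, 8 → best response Light.
Brand 1 against Heavy: payoffs 19, 18, 12 → best response Light.
Brand 1 against Blitz: payoffs 8, 19, 5 → best response Moderate.
Brand 2 against Light: payoffs 18, 1, 4, 20 → best response Blitz.
Brand 2 against Moderate: payoffs 20, 2, 12, 8 → best response Light.
Brand 2 against Heavy: payoffs 16, 9, 1, 11 → best response Light.
No profile is a mutual best response for all players.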